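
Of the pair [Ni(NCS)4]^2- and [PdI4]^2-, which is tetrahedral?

For [Ni(NCS)4]^2-: Ligand charges: each isothiocyanate is −1. With an overall charge of −2 the nickel centre must be in the +2 oxidation state. Ni sits in group 10, so the d-electron count is 10 − 2 = 8. Isothiocyanate is a weak-field ligand. With weak-field ligands the CFSE gain from square planar is small, so a 3d d⁸ ion takes the sterically preferred tetrahedral geometry. → tetrahedral.
For [PdI4]^2-: Ligand charges: each iodide is −1. With an overall charge of −2 the palladium centre must be in the +2 oxidation state. Palladium is a group-10 element; Pd(II) is therefore d⁸. A 4d d⁸ ion has a large crystal-field splitting; square planar leaves the high-energy d_{x²−y²} orbital empty and maximises CFSE. → square planar.

[Ni(NCS)4]^2-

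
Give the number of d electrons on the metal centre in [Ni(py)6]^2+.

Pyridine is neutral; balancing the +2 overall charge requires Ni(II).
Nickel is a group-10 element; Ni(II) is therefore d⁸.

d⁸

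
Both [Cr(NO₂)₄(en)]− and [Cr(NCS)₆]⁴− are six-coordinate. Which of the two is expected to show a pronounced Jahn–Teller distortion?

[Cr(NO₂)₄(en)]−: Ligand charges: each nitro (N-bound nitrite) is −1; ethylenediamine is neutral. With an overall charge of −1 the chromium centre must be in the +3 oxidation state. Chromium is a group-6 element; Cr(III) is therefore d³. The d³ configuration leaves the e_g set evenly filled (or empty) — no strong Jahn–Teller driving force.
[Cr(NCS)₆]⁴−: Summing ligand charges against the −4 overall charge gives an oxidation state of +2 for chromium. Chromium is a group-6 element; Cr(II) is therefore d⁴. Isothiocyanate is a weak-field ligand for a first-row metal, so the complex is high-spin. The t₂g³e_g¹ (high-spin) configuration has an unevenly filled e_g set; the Jahn–Teller theorem predicts a tetragonal distortion (typically axial elongation) to lift the degeneracy.

[Cr(NCS)₆]⁴−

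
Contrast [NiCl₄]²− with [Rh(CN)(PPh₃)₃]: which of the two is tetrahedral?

For [NiCl₄]²−: Each chloride is −1; balancing the −2 overall charge requires Ni(II). Group 10 minus oxidation state 2 gives a d⁸ configuration. Chloride is a weak-field ligand. With weak-field ligands the CFSE gain from square planar is small, so a 3d d⁸ ion takes the sterically preferred tetrahedral geometry. → tetrahedral.
For [Rh(CN)(PPh₃)₃]: Ligand charges: each cyanide is −1; triphenylphosphine is neutral. With an overall charge of 0 the rhodium centre must be in the +1 oxidation state. Rh sits in group 9, so the d-electron count is 9 − 1 = 8. A 4d d⁸ ion has a large crystal-field splitting; square planar leaves the high-energy d_{x²−y²} orbital empty and maximises CFSE. → square planar.

[NiCl₄]²−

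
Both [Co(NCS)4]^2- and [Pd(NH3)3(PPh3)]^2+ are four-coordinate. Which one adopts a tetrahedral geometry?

[Co(NCS)4]^2-

For [Co(NCS)4]^2-: Each isothiocyanate is −1; balancing the −2 overall charge requires Co(II). Group 9 minus oxidation state 2 gives a d⁷ configuration. For a high-spin 3d d⁷ ion with weak-field ligands the small Δₜ gives little square-planar CFSE advantage, so four ligands adopt the sterically favoured tetrahedral geometry. → tetrahedral.
For [Pd(NH3)3(PPh3)]^2+: Ammonia is neutral; triphenylphosphine is neutral; balancing the +2 overall charge requires Pd(II). Palladium is a group-10 element; Pd(II) is therefore d⁸. A 4d d⁸ ion has a large crystal-field splitting; square planar leaves the high-energy d_{x²−y²} orbital empty and maximises CFSE. → square planar.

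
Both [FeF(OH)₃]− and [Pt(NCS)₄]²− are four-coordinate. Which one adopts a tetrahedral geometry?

[FeF(OH)₃]−

For [FeF(OH)₃]−: Summing ligand charges against the −1 overall charge gives an oxidation state of +3 for iron. Iron is a group-8 element; Fe(III) is therefore d⁵. A high-spin d⁵ ion has zero CFSE in either geometry, so four ligands adopt the sterically favoured tetrahedral geometry. → tetrahedral.
For [Pt(NCS)₄]²−: Each isothiocyanate is −1; balancing the −2 overall charge requires Pt(II). Group 10 minus oxidation state 2 gives a d⁸ configuration. A 5d d⁸ ion has a large crystal-field splitting; square planar leaves the high-energy d_{x²−y²} orbital empty and maximises CFSE. → square planar.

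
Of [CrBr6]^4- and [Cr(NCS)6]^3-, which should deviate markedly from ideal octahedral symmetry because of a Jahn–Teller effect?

[CrBr6]^4-

[CrBr6]^4-: Ligand charges: each bromide is −1. With an overall charge of −4 the chromium centre must be in the +2 oxidation state. Chromium is a group-6 element; Cr(II) is therefore d⁴. Bromide is a weak-field ligand for a first-row metal, so the complex is high-spin. The t₂g³e_g¹ (high-spin) configuration has an unevenly filled e_g set; the Jahn–Teller theorem predicts a tetragonal distortion (typically axial elongation) to lift the degeneracy.
[Cr(NCS)6]^3-: Ligand charges: each isothiocyanate is −1. With an overall charge of −3 the chromium centre must be in the +3 oxidation state. Cr sits in group 6, so the d-electron count is 6 − 3 = 3. The d³ configuration leaves the e_g set evenly filled (or empty) — no strong Jahn–Teller driving force.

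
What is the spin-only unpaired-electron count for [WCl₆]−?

1 unpaired electron

Ligand charges: each chloride is −1. With an overall charge of −1 the tungsten centre must be in the +5 oxidation state.
W sits in group 6, so the d-electron count is 6 − 5 = 1.
In an octahedral field the d¹ configuration is t₂g¹e_g⁰ (only one arrangement possible), giving 1 unpaired electron.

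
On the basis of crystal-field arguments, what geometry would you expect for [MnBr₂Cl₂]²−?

Summing ligand charges against the −2 overall charge gives an oxidation state of +2 for manganese.
Mn sits in group 7, so the d-electron count is 7 − 2 = 5.
With 4 monodentate ligands the coordination number is 4.
Bromide and chloride are weak-field ligands.
A high-spin d⁵ ion has zero CFSE in either geometry, so four ligands adopt the sterically favoured tetrahedral geometry.

tetrahedral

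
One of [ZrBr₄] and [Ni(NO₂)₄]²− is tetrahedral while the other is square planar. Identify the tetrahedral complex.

[ZrBr₄]

For [ZrBr₄]: Ligand charges: each bromide is −1. With an overall charge of 0 the zirconium centre must be in the +4 oxidation state. Group 4 minus oxidation state 4 gives a d⁰ configuration. A d⁰ ion has no crystal-field stabilisation preference between square planar and tetrahedral, so four ligands adopt the sterically favoured tetrahedral geometry. → tetrahedral.
For [Ni(NO₂)₄]²−: Summing ligand charges against the −2 overall charge gives an oxidation state of +2 for nickel. Group 10 minus oxidation state 2 gives a d⁸ configuration. Nitro (N-bound nitrite) is a strong-field ligand (high in the spectrochemical series). A 3d d⁸ ion with strong-field ligands gains enough CFSE to favour square planar over tetrahedral. → square planar.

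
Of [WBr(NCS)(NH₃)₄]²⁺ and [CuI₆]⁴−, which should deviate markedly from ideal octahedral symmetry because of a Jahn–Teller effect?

[CuI₆]⁴−

[WBr(NCS)(NH₃)₄]²⁺: Ligand charges: each bromide is −1; each isothiocyanate is −1; ammonia is neutral. With an overall charge of +2 the tungsten centre must be in the +4 oxidation state. W sits in group 6, so the d-electron count is 6 − 4 = 2. The d² configuration leaves the e_g set evenly filled (or empty) — no strong Jahn–Teller driving force.
[CuI₆]⁴−: Each iodide is −1; balancing the −4 overall charge requires Cu(II). Group 11 minus oxidation state 2 gives a d⁹ configuration. The t₂g⁶e_g³ configuration has an unevenly filled e_g set; the Jahn–Teller theorem predicts a tetragonal distortion (typically axial elongation) to lift the degeneracy.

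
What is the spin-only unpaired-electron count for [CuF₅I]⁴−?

Each fluoride is −1; each iodide is −1; balancing the −4 overall charge requires Cu(II).
Copper is a group-11 element; Cu(II) is therefore d⁹.
In an octahedral field the d⁹ configuration is t₂g⁶e_g³ (only one arrangement possible), giving 1 unpaired electron.

1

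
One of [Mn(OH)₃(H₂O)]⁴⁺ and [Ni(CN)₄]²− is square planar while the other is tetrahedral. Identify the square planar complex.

[Ni(CN)₄]²−

For [Mn(OH)₃(H₂O)]⁴⁺: Each hydroxide is −1; water is neutral; balancing the +4 overall charge requires Mn(VII). Mn sits in group 7, so the d-electron count is 7 − 7 = 0. A d⁰ ion has no crystal-field stabilisation preference between square planar and tetrahedral, so four ligands adopt the sterically favoured tetrahedral geometry. → tetrahedral.
For [Ni(CN)₄]²−: Each cyanide is −1; balancing the −2 overall charge requires Ni(II). Ni sits in group 10, so the d-electron count is 10 − 2 = 8. Cyanide is a strong-field ligand (high in the spectrochemical series). A 3d d⁸ ion with strong-field ligands gains enough CFSE to favour square planar over tetrahedral. → square planar.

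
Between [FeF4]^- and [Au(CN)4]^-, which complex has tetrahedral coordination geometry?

[FeF4]^-

For [FeF4]^-: Ligand charges: each fluoride is −1. With an overall charge of −1 the iron centre must be in the +3 oxidation state. Iron is a group-8 element; Fe(III) is therefore d⁵. A high-spin d⁵ ion has zero CFSE in either geometry, so four ligands adopt the sterically favoured tetrahedral geometry. → tetrahedral.
For [Au(CN)4]^-: Ligand charges: each cyanide is −1. With an overall charge of −1 the gold centre must be in the +3 oxidation state. Gold is a group-11 element; Au(III) is therefore d⁸. A 5d d⁸ ion has a large crystal-field splitting; square planar leaves the high-energy d_{x²−y²} orbital empty and maximises CFSE. → square planar.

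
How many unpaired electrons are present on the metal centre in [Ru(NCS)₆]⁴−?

Summing ligand charges against the −4 overall charge gives an oxidation state of +2 for ruthenium.
Ruthenium is a group-8 element; Ru(II) is therefore d⁶.
The spin state decides the count: a 4d ion has a large Δₒ and is invariably low-spin.
An octahedral low-spin d⁶ ion is t₂g⁶e_g⁰, giving 0 unpaired electrons.

0 unpaired electrons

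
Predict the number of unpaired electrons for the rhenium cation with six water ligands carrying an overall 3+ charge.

Ligand charges: water is neutral. With an overall charge of +3 the rhenium centre must be in the +3 oxidation state.
Group 7 minus oxidation state 3 gives a d⁴ configuration.
The spin state decides the count: a 5d ion has a large Δₒ and is invariably low-spin.
An octahedral low-spin d⁴ ion is t₂g⁴e_g⁰, giving 2 unpaired electrons.

2 unpaired electrons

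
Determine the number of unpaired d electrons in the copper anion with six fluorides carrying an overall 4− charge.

Ligand charges: each fluoride is −1. With an overall charge of −4 the copper centre must be in the +2 oxidation state.
Group 11 minus oxidation state 2 gives a d⁹ configuration.
In an octahedral field the d⁹ configuration is t₂g⁶e_g³ (only one arrangement possible), giving 1 unpaired electron.

1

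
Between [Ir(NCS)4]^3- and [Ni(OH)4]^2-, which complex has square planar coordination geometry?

[Ir(NCS)4]^3-

For [Ir(NCS)4]^3-: Summing ligand charges against the −3 overall charge gives an oxidation state of +1 for iridium. Ir sits in group 9, so the d-electron count is 9 − 1 = 8. A 5d d⁸ ion has a large crystal-field splitting; square planar leaves the high-energy d_{x²−y²} orbital empty and maximises CFSE. → square planar.
For [Ni(OH)4]^2-: Ligand charges: each hydroxide is −1. With an overall charge of −2 the nickel centre must be in the +2 oxidation state. Nickel is a group-10 element; Ni(II) is therefore d⁸. Hydroxide is a weak-field ligand. With weak-field ligands the CFSE gain from square planar is small, so a 3d d⁸ ion takes the sterically preferred tetrahedral geometry. → tetrahedral.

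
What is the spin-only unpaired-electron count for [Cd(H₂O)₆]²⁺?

0 unpaired electrons

Water is neutral; balancing the +2 overall charge requires Cd(II).
Cadmium is a group-12 element; Cd(II) is therefore d¹⁰.
In an octahedral field the d¹⁰ configuration is t₂g⁶e_g⁴, giving 0 unpaired electrons.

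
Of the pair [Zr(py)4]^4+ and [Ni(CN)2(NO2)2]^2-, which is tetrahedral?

[Zr(py)4]^4+

For [Zr(py)4]^4+: Summing ligand charges against the +4 overall charge gives an oxidation state of +4 for zirconium. Zr sits in group 4, so the d-electron count is 4 − 4 = 0. A d⁰ ion has no crystal-field stabilisation preference between square planar and tetrahedral, so four ligands adopt the sterically favoured tetrahedral geometry. → tetrahedral.
For [Ni(CN)2(NO2)2]^2-: Summing ligand charges against the −2 overall charge gives an oxidation state of +2 for nickel. Ni sits in group 10, so the d-electron count is 10 − 2 = 8. Cyanide and nitro (N-bound nitrite) are strong-field ligands (high in the spectrochemical series). A 3d d⁸ ion with strong-field ligands gains enough CFSE to favour square planar over tetrahedral. → square planar.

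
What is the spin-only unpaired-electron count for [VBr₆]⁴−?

Summing ligand charges against the −4 overall charge gives an oxidation state of +2 for vanadium.
V sits in group 5, so the d-electron count is 5 − 2 = 3.
In an octahedral field the d³ configuration is t₂g³e_g⁰ (only one arrangement possible), giving 3 unpaired electrons.

3 unpaired electrons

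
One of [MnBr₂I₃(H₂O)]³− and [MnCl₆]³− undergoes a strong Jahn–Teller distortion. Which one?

[MnCl₆]³−

[MnBr₂I₃(H₂O)]³−: Ligand charges: each bromide is −1; each iodide is −1; water is neutral. With an overall charge of −3 the manganese centre must be in the +2 oxidation state. Manganese is a group-7 element; Mn(II) is therefore d⁵. Bromide and iodide are weak-field ligands for a first-row metal, so the complex is high-spin. The d⁵ configuration leaves the e_g set evenly filled (or empty) — no strong Jahn–Teller driving force.
[MnCl₆]³−: Summing ligand charges against the −3 overall charge gives an oxidation state of +3 for manganese. Mn sits in group 7, so the d-electron count is 7 − 3 = 4. Chloride is a weak-field ligand for a first-row metal, so the complex is high-spin. The t₂g³e_g¹ (high-spin) configuration has an unevenly filled e_g set; the Jahn–Teller theorem predicts a tetragonal distortion (typically axial elongation) to lift the degeneracy.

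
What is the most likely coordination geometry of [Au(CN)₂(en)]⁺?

Ligand charges: each cyanide is −1; ethylenediamine is neutral. With an overall charge of +1 the gold centre must be in the +3 oxidation state.
Au sits in group 11, so the d-electron count is 11 − 3 = 8.
Counting donor atoms: 2×cyanide (monodentate) → 2 donors; 1×ethylenediamine (bidentate) → 2 donors. Coordination number = 4.
A 5d d⁸ ion has a large crystal-field splitting; square planar leaves the high-energy d_{x²−y²} orbital empty and maximises CFSE.

square planar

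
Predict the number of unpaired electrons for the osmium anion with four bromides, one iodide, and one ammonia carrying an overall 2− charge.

1 unpaired electron

Summing ligand charges against the −2 overall charge gives an oxidation state of +3 for osmium.
Osmium is a group-8 element; Os(III) is therefore d⁵.
The spin state decides the count: a 5d ion has a large Δₒ and is invariably low-spin.
An octahedral low-spin d⁵ ion is t₂g⁵e_g⁰, giving 1 unpaired electron.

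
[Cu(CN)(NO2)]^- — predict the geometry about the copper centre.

linear

Summing ligand charges against the −1 overall charge gives an oxidation state of +1 for copper.
Cu sits in group 11, so the d-electron count is 11 − 1 = 10.
With 2 monodentate ligands the coordination number is 2.
A d¹⁰ ion with only two ligands adopts a linear arrangement (sp hybridisation; no CFSE preference).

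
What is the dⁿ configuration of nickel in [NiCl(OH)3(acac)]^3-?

d8

Each chloride is −1; each hydroxide is −1; each acetylacetonate is −1; balancing the −3 overall charge requires Ni(II).
Nickel is a group-10 element; Ni(II) is therefore d⁸.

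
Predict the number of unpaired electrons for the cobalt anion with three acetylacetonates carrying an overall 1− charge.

Summing ligand charges against the −1 overall charge gives an oxidation state of +2 for cobalt.
Cobalt is a group-9 element; Co(II) is therefore d⁷.
Counting donor atoms: 3×acetylacetonate (bidentate) → 6 donors. Coordination number = 6.
The spin state decides the count: Acetylacetonate is a weak-field ligand for a first-row metal, so the complex is high-spin.
An octahedral high-spin d⁷ ion is t₂g⁵e_g², giving 3 unpaired electrons.

3 unpaired electrons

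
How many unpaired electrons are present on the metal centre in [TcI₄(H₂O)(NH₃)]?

Ligand charges: each iodide is −1; water is neutral; ammonia is neutral. With an overall charge of 0 the technetium centre must be in the +4 oxidation state.
Technetium is a group-7 element; Tc(IV) is therefore d³.
In an octahedral field the d³ configuration is t₂g³e_g⁰ (only one arrangement possible), giving 3 unpaired electrons.

3 unpaired electrons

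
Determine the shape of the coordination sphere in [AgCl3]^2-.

Ligand charges: each chloride is −1. With an overall charge of −2 the silver centre must be in the +1 oxidation state.
Group 11 minus oxidation state 1 gives a d¹⁰ configuration.
Coordination number: 3.
Three ligands around a d¹⁰ centre minimise repulsion in a trigonal-planar arrangement.

trigonal planar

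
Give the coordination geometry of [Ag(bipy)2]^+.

tetrahedral

2,2′-bipyridine is neutral; balancing the +1 overall charge requires Ag(I).
Group 11 minus oxidation state 1 gives a d¹⁰ configuration.
Counting donor atoms: 2×2,2′-bipyridine (bidentate) → 4 donors. Coordination number = 4.
A d¹⁰ ion has no crystal-field stabilisation preference between square planar and tetrahedral, so four ligands adopt the sterically favoured tetrahedral geometry.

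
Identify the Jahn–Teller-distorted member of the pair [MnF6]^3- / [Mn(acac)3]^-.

[MnF6]^3-: Summing ligand charges against the −3 overall charge gives an oxidation state of +3 for manganese. Mn sits in group 7, so the d-electron count is 7 − 3 = 4. Fluoride is a weak-field ligand for a first-row metal, so the complex is high-spin. The t₂g³e_g¹ (high-spin) configuration has an unevenly filled e_g set; the Jahn–Teller theorem predicts a tetragonal distortion (typically axial elongation) to lift the degeneracy.
[Mn(acac)3]^-: Ligand charges: each acetylacetonate is −1. With an overall charge of −1 the manganese centre must be in the +2 oxidation state. Mn sits in group 7, so the d-electron count is 7 − 2 = 5. Acetylacetonate is a weak-field ligand for a first-row metal, so the complex is high-spin. The d⁵ configuration leaves the e_g set evenly filled (or empty) — no strong Jahn–Teller driving force.

[MnF6]^3-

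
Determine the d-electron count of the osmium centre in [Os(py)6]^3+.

d5

Summing ligand charges against the +3 overall charge gives an oxidation state of +3 for osmium.
Osmium is a group-8 element; Os(III) is therefore d⁵.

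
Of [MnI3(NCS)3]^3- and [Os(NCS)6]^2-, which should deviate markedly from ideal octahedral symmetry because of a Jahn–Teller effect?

[MnI3(NCS)3]^3-: Summing ligand charges against the −3 overall charge gives an oxidation state of +3 for manganese. Group 7 minus oxidation state 3 gives a d⁴ configuration. Iodide and isothiocyanate are weak-field ligands for a first-row metal, so the complex is high-spin. The t₂g³e_g¹ (high-spin) configuration has an unevenly filled e_g set; the Jahn–Teller theorem predicts a tetragonal distortion (typically axial elongation) to lift the degeneracy.
[Os(NCS)6]^2-: Ligand charges: each isothiocyanate is −1. With an overall charge of −2 the osmium centre must be in the +4 oxidation state. Os sits in group 8, so the d-electron count is 8 − 4 = 4. A 5d ion has a large Δₒ and is invariably low-spin. The d⁴ configuration leaves the e_g set evenly filled (or empty) — no strong Jahn–Teller driving force.

[MnI3(NCS)3]^3-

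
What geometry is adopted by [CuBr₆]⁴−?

Each bromide is −1; balancing the −4 overall charge requires Cu(II).
Group 11 minus oxidation state 2 gives a d⁹ configuration.
With 6 monodentate ligands the coordination number is 6.
Six donors around a single metal centre give an octahedral coordination sphere.

octahedral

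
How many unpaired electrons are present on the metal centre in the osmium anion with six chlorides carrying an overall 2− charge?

2

Summing ligand charges against the −2 overall charge gives an oxidation state of +4 for osmium.
Group 8 minus oxidation state 4 gives a d⁴ configuration.
The spin state decides the count: a 5d ion has a large Δₒ and is invariably low-spin.
An octahedral low-spin d⁴ ion is t₂g⁴e_g⁰, giving 2 unpaired electrons.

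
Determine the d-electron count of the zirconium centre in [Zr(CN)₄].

Ligand charges: each cyanide is −1. With an overall charge of 0 the zirconium centre must be in the +4 oxidation state.
Zr sits in group 4, so the d-electron count is 4 − 4 = 0.

d0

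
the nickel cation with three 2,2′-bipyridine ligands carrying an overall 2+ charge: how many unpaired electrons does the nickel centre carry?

2 unpaired electrons

2,2′-bipyridine is neutral; balancing the +2 overall charge requires Ni(II).
Nickel is a group-10 element; Ni(II) is therefore d⁸.
Counting donor atoms: 3×2,2′-bipyridine (bidentate) → 6 donors. Coordination number = 6.
In an octahedral field the d⁸ configuration is t₂g⁶e_g² (only one arrangement possible), giving 2 unpaired electrons.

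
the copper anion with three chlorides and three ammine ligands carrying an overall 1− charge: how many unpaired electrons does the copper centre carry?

1

Ligand charges: each chloride is −1; ammonia is neutral. With an overall charge of −1 the copper centre must be in the +2 oxidation state.
Group 11 minus oxidation state 2 gives a d⁹ configuration.
In an octahedral field the d⁹ configuration is t₂g⁶e_g³ (only one arrangement possible), giving 1 unpaired electron.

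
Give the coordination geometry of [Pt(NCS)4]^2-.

Each isothiocyanate is −1; balancing the −2 overall charge requires Pt(II).
Platinum is a group-10 element; Pt(II) is therefore d⁸.
With 4 monodentate ligands the coordination number is 4.
A 5d d⁸ ion has a large crystal-field splitting; square planar leaves the high-energy d_{x²−y²} orbital empty and maximises CFSE.

square planar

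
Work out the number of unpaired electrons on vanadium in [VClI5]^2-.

Ligand charges: each chloride is −1; each iodide is −1. With an overall charge of −2 the vanadium centre must be in the +4 oxidation state.
V sits in group 5, so the d-electron count is 5 − 4 = 1.
In an octahedral field the d¹ configuration is t₂g¹e_g⁰ (only one arrangement possible), giving 1 unpaired electron.

1 unpaired electron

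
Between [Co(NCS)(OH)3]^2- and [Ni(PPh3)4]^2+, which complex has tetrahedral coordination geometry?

For [Co(NCS)(OH)3]^2-: Summing ligand charges against the −2 overall charge gives an oxidation state of +2 for cobalt. Group 9 minus oxidation state 2 gives a d⁷ configuration. For a high-spin 3d d⁷ ion with weak-field ligands the small Δₜ gives little square-planar CFSE advantage, so four ligands adopt the sterically favoured tetrahedral geometry. → tetrahedral.
For [Ni(PPh3)4]^2+: Summing ligand charges against the +2 overall charge gives an oxidation state of +2 for nickel. Ni sits in group 10, so the d-electron count is 10 − 2 = 8. Triphenylphosphine is a strong-field ligand (high in the spectrochemical series). A 3d d⁸ ion with strong-field ligands gains enough CFSE to favour square planar over tetrahedral. → square planar.

[Co(NCS)(OH)3]^2-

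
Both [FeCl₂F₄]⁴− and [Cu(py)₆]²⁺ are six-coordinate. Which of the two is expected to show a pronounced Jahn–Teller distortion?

[Cu(py)₆]²⁺

[FeCl₂F₄]⁴−: Summing ligand charges against the −4 overall charge gives an oxidation state of +2 for iron. Group 8 minus oxidation state 2 gives a d⁶ configuration. Chloride and fluoride are weak-field ligands for a first-row metal, so the complex is high-spin. The d⁶ configuration leaves the e_g set evenly filled (or empty) — no strong Jahn–Teller driving force.
[Cu(py)₆]²⁺: Ligand charges: pyridine is neutral. With an overall charge of +2 the copper centre must be in the +2 oxidation state. Copper is a group-11 element; Cu(II) is therefore d⁹. The t₂g⁶e_g³ configuration has an unevenly filled e_g set; the Jahn–Teller theorem predicts a tetragonal distortion (typically axial elongation) to lift the degeneracy.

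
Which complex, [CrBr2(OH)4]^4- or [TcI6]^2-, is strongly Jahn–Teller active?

[CrBr2(OH)4]^4-

[CrBr2(OH)4]^4-: Ligand charges: each bromide is −1; each hydroxide is −1. With an overall charge of −4 the chromium centre must be in the +2 oxidation state. Chromium is a group-6 element; Cr(II) is therefore d⁴. Bromide and hydroxide are weak-field ligands for a first-row metal, so the complex is high-spin. The t₂g³e_g¹ (high-spin) configuration has an unevenly filled e_g set; the Jahn–Teller theorem predicts a tetragonal distortion (typically axial elongation) to lift the degeneracy.
[TcI6]^2-: Summing ligand charges against the −2 overall charge gives an oxidation state of +4 for technetium. Group 7 minus oxidation state 4 gives a d³ configuration. The d³ configuration leaves the e_g set evenly filled (or empty) — no strong Jahn–Teller driving force.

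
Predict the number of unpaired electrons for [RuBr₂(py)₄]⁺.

1

Ligand charges: each bromide is −1; pyridine is neutral. With an overall charge of +1 the ruthenium centre must be in the +3 oxidation state.
Group 8 minus oxidation state 3 gives a d⁵ configuration.
The spin state decides the count: a 4d ion has a large Δₒ and is invariably low-spin.
An octahedral low-spin d⁵ ion is t₂g⁵e_g⁰, giving 1 unpaired electron.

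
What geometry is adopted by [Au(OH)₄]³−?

Ligand charges: each hydroxide is −1. With an overall charge of −3 the gold centre must be in the +1 oxidation state.
Group 11 minus oxidation state 1 gives a d¹⁰ configuration.
With 4 monodentate ligands the coordination number is 4.
A d¹⁰ ion has no crystal-field stabilisation preference between square planar and tetrahedral, so four ligands adopt the sterically favoured tetrahedral geometry.

tetrahedral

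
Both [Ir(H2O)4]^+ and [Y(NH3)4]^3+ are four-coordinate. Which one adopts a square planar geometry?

[Ir(H2O)4]^+

For [Ir(H2O)4]^+: Summing ligand charges against the +1 overall charge gives an oxidation state of +1 for iridium. Group 9 minus oxidation state 1 gives a d⁸ configuration. A 5d d⁸ ion has a large crystal-field splitting; square planar leaves the high-energy d_{x²−y²} orbital empty and maximises CFSE. → square planar.
For [Y(NH3)4]^3+: Ammonia is neutral; balancing the +3 overall charge requires Y(III). Yttrium is a group-3 element; Y(III) is therefore d⁰. A d⁰ ion has no crystal-field stabilisation preference between square planar and tetrahedral, so four ligands adopt the sterically favoured tetrahedral geometry. → tetrahedral.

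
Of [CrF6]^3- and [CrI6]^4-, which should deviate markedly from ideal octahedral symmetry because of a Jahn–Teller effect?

[CrI6]^4-

[CrF6]^3-: Summing ligand charges against the −3 overall charge gives an oxidation state of +3 for chromium. Group 6 minus oxidation state 3 gives a d³ configuration. The d³ configuration leaves the e_g set evenly filled (or empty) — no strong Jahn–Teller driving force.
[CrI6]^4-: Summing ligand charges against the −4 overall charge gives an oxidation state of +2 for chromium. Group 6 minus oxidation state 2 gives a d⁴ configuration. Iodide is a weak-field ligand for a first-row metal, so the complex is high-spin. The t₂g³e_g¹ (high-spin) configuration has an unevenly filled e_g set; the Jahn–Teller theorem predicts a tetragonal distortion (typically axial elongation) to lift the degeneracy.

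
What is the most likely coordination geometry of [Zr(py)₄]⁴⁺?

Summing ligand charges against the +4 overall charge gives an oxidation state of +4 for zirconium.
Zirconium is a group-4 element; Zr(IV) is therefore d⁰.
Coordination number: 4.
A d⁰ ion has no crystal-field stabilisation preference between square planar and tetrahedral, so four ligands adopt the sterically favoured tetrahedral geometry.

tetrahedral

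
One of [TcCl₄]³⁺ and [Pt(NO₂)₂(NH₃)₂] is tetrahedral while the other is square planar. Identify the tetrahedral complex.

For [TcCl₄]³⁺: Ligand charges: each chloride is −1. With an overall charge of +3 the technetium centre must be in the +7 oxidation state. Technetium is a group-7 element; Tc(VII) is therefore d⁰. A d⁰ ion has no crystal-field stabilisation preference between square planar and tetrahedral, so four ligands adopt the sterically favoured tetrahedral geometry. → tetrahedral.
For [Pt(NO₂)₂(NH₃)₂]: Summing ligand charges against the 0 overall charge gives an oxidation state of +2 for platinum. Pt sits in group 10, so the d-electron count is 10 − 2 = 8. A 5d d⁸ ion has a large crystal-field splitting; square planar leaves the high-energy d_{x²−y²} orbital empty and maximises CFSE. → square planar.

[TcCl₄]³⁺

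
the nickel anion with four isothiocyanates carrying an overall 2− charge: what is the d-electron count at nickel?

d⁸

Summing ligand charges against the −2 overall charge gives an oxidation state of +2 for nickel.
Group 10 minus oxidation state 2 gives a d⁸ configuration.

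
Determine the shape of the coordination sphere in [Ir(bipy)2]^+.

square planar

2,2′-bipyridine is neutral; balancing the +1 overall charge requires Ir(I).
Ir sits in group 9, so the d-electron count is 9 − 1 = 8.
Counting donor atoms: 2×2,2′-bipyridine (bidentate) → 4 donors. Coordination number = 4.
A 5d d⁸ ion has a large crystal-field splitting; square planar leaves the high-energy d_{x²−y²} orbital empty and maximises CFSE.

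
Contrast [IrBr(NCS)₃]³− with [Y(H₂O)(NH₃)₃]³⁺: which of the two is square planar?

For [IrBr(NCS)₃]³−: Each bromide is −1; each isothiocyanate is −1; balancing the −3 overall charge requires Ir(I). Group 9 minus oxidation state 1 gives a d⁸ configuration. A 5d d⁸ ion has a large crystal-field splitting; square planar leaves the high-energy d_{x²−y²} orbital empty and maximises CFSE. → square planar.
For [Y(H₂O)(NH₃)₃]³⁺: Ligand charges: water is neutral; ammonia is neutral. With an overall charge of +3 the yttrium centre must be in the +3 oxidation state. Group 3 minus oxidation state 3 gives a d⁰ configuration. A d⁰ ion has no crystal-field stabilisation preference between square planar and tetrahedral, so four ligands adopt the sterically favoured tetrahedral geometry. → tetrahedral.

[IrBr(NCS)₃]³−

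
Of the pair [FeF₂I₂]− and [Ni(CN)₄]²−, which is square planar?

For [FeF₂I₂]−: Ligand charges: each fluoride is −1; each iodide is −1. With an overall charge of −1 the iron centre must be in the +3 oxidation state. Group 8 minus oxidation state 3 gives a d⁵ configuration. A high-spin d⁵ ion has zero CFSE in either geometry, so four ligands adopt the sterically favoured tetrahedral geometry. → tetrahedral.
For [Ni(CN)₄]²−: Summing ligand charges against the −2 overall charge gives an oxidation state of +2 for nickel. Group 10 minus oxidation state 2 gives a d⁸ configuration. Cyanide is a strong-field ligand (high in the spectrochemical series). A 3d d⁸ ion with strong-field ligands gains enough CFSE to favour square planar over tetrahedral. → square planar.

[Ni(CN)₄]²−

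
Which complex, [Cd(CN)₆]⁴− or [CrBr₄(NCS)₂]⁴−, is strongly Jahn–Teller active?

[CrBr₄(NCS)₂]⁴−

[Cd(CN)₆]⁴−: Each cyanide is −1; balancing the −4 overall charge requires Cd(II). Group 12 minus oxidation state 2 gives a d¹⁰ configuration. The d¹⁰ configuration leaves the e_g set evenly filled (or empty) — no strong Jahn–Teller driving force.
[CrBr₄(NCS)₂]⁴−: Ligand charges: each bromide is −1; each isothiocyanate is −1. With an overall charge of −4 the chromium centre must be in the +2 oxidation state. Cr sits in group 6, so the d-electron count is 6 − 2 = 4. Bromide and isothiocyanate are weak-field ligands for a first-row metal, so the complex is high-spin. The t₂g³e_g¹ (high-spin) configuration has an unevenly filled e_g set; the Jahn–Teller theorem predicts a tetragonal distortion (typically axial elongation) to lift the degeneracy.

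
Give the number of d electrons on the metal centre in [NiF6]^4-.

d⁸

Each fluoride is −1; balancing the −4 overall charge requires Ni(II).
Group 10 minus oxidation state 2 gives a d⁸ configuration.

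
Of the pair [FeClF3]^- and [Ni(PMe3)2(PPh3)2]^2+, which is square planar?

[Ni(PMe3)2(PPh3)2]^2+

For [FeClF3]^-: Each chloride is −1; each fluoride is −1; balancing the −1 overall charge requires Fe(III). Iron is a group-8 element; Fe(III) is therefore d⁵. A high-spin d⁵ ion has zero CFSE in either geometry, so four ligands adopt the sterically favoured tetrahedral geometry. → tetrahedral.
For [Ni(PMe3)2(PPh3)2]^2+: Summing ligand charges against the +2 overall charge gives an oxidation state of +2 for nickel. Group 10 minus oxidation state 2 gives a d⁸ configuration. Trimethylphosphine and triphenylphosphine are strong-field ligands (high in the spectrochemical series). A 3d d⁸ ion with strong-field ligands gains enough CFSE to favour square planar over tetrahedral. → square planar.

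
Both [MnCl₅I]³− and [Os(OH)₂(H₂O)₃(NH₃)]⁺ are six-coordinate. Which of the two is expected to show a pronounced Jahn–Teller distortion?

[MnCl₅I]³−: Ligand charges: each chloride is −1; each iodide is −1. With an overall charge of −3 the manganese centre must be in the +3 oxidation state. Group 7 minus oxidation state 3 gives a d⁴ configuration. Chloride and iodide are weak-field ligands for a first-row metal, so the complex is high-spin. The t₂g³e_g¹ (high-spin) configuration has an unevenly filled e_g set; the Jahn–Teller theorem predicts a tetragonal distortion (typically axial elongation) to lift the degeneracy.
[Os(OH)₂(H₂O)₃(NH₃)]⁺: Ligand charges: each hydroxide is −1; water is neutral; ammonia is neutral. With an overall charge of +1 the osmium centre must be in the +3 oxidation state. Os sits in group 8, so the d-electron count is 8 − 3 = 5. A 5d ion has a large Δₒ and is invariably low-spin. The d⁵ configuration leaves the e_g set evenly filled (or empty) — no strong Jahn–Teller driving force.

[MnCl₅I]³−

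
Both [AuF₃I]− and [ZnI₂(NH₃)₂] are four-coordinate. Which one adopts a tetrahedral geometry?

For [AuF₃I]−: Summing ligand charges against the −1 overall charge gives an oxidation state of +3 for gold. Gold is a group-11 element; Au(III) is therefore d⁸. A 5d d⁸ ion has a large crystal-field splitting; square planar leaves the high-energy d_{x²−y²} orbital empty and maximises CFSE. → square planar.
For [ZnI₂(NH₃)₂]: Ligand charges: each iodide is −1; ammonia is neutral. With an overall charge of 0 the zinc centre must be in the +2 oxidation state. Zinc is a group-12 element; Zn(II) is therefore d¹⁰. A d¹⁰ ion has no crystal-field stabilisation preference between square planar and tetrahedral, so four ligands adopt the sterically favoured tetrahedral geometry. → tetrahedral.

[ZnI₂(NH₃)₂]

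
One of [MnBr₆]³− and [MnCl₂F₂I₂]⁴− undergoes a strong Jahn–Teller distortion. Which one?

[MnBr₆]³−

[MnBr₆]³−: Summing ligand charges against the −3 overall charge gives an oxidation state of +3 for manganese. Manganese is a group-7 element; Mn(III) is therefore d⁴. Bromide is a weak-field ligand for a first-row metal, so the complex is high-spin. The t₂g³e_g¹ (high-spin) configuration has an unevenly filled e_g set; the Jahn–Teller theorem predicts a tetragonal distortion (typically axial elongation) to lift the degeneracy.
[MnCl₂F₂I₂]⁴−: Summing ligand charges against the −4 overall charge gives an oxidation state of +2 for manganese. Mn sits in group 7, so the d-electron count is 7 − 2 = 5. Chloride, fluoride, and iodide are weak-field ligands for a first-row metal, so the complex is high-spin. The d⁵ configuration leaves the e_g set evenly filled (or empty) — no strong Jahn–Teller driving force.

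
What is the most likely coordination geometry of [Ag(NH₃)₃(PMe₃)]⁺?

Summing ligand charges against the +1 overall charge gives an oxidation state of +1 for silver.
Ag sits in group 11, so the d-electron count is 11 − 1 = 10.
With 4 monodentate ligands the coordination number is 4.
A d¹⁰ ion has no crystal-field stabilisation preference between square planar and tetrahedral, so four ligands adopt the sterically favoured tetrahedral geometry.

tetrahedral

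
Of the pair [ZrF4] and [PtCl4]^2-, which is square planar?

[PtCl4]^2-

For [ZrF4]: Summing ligand charges against the 0 overall charge gives an oxidation state of +4 for zirconium. Zr sits in group 4, so the d-electron count is 4 − 4 = 0. A d⁰ ion has no crystal-field stabilisation preference between square planar and tetrahedral, so four ligands adopt the sterically favoured tetrahedral geometry. → tetrahedral.
For [PtCl4]^2-: Summing ligand charges against the −2 overall charge gives an oxidation state of +2 for platinum. Group 10 minus oxidation state 2 gives a d⁸ configuration. A 5d d⁸ ion has a large crystal-field splitting; square planar leaves the high-energy d_{x²−y²} orbital empty and maximises CFSE. → square planar.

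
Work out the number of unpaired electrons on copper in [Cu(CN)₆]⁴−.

1 unpaired electron

Each cyanide is −1; balancing the −4 overall charge requires Cu(II).
Group 11 minus oxidation state 2 gives a d⁹ configuration.
In an octahedral field the d⁹ configuration is t₂g⁶e_g³ (only one arrangement possible), giving 1 unpaired electron.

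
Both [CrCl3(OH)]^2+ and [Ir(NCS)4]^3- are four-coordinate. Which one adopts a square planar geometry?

[Ir(NCS)4]^3-

For [CrCl3(OH)]^2+: Each chloride is −1; each hydroxide is −1; balancing the +2 overall charge requires Cr(VI). Chromium is a group-6 element; Cr(VI) is therefore d⁰. A d⁰ ion has no crystal-field stabilisation preference between square planar and tetrahedral, so four ligands adopt the sterically favoured tetrahedral geometry. → tetrahedral.
For [Ir(NCS)4]^3-: Ligand charges: each isothiocyanate is −1. With an overall charge of −3 the iridium centre must be in the +1 oxidation state. Ir sits in group 9, so the d-electron count is 9 − 1 = 8. A 5d d⁸ ion has a large crystal-field splitting; square planar leaves the high-energy d_{x²−y²} orbital empty and maximises CFSE. → square planar.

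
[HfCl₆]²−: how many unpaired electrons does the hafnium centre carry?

Each chloride is −1; balancing the −2 overall charge requires Hf(IV).
Hf sits in group 4, so the d-electron count is 4 − 4 = 0.
In an octahedral field the d⁰ configuration is t₂g⁰e_g⁰, giving 0 unpaired electrons.

0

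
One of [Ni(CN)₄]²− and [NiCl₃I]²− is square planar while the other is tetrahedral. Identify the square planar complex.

For [Ni(CN)₄]²−: Summing ligand charges against the −2 overall charge gives an oxidation state of +2 for nickel. Nickel is a group-10 element; Ni(II) is therefore d⁸. Cyanide is a strong-field ligand (high in the spectrochemical series). A 3d d⁸ ion with strong-field ligands gains enough CFSE to favour square planar over tetrahedral. → square planar.
For [NiCl₃I]²−: Each chloride is −1; each iodide is −1; balancing the −2 overall charge requires Ni(II). Ni sits in group 10, so the d-electron count is 10 − 2 = 8. Chloride and iodide are weak-field ligands. With weak-field ligands the CFSE gain from square planar is small, so a 3d d⁸ ion takes the sterically preferred tetrahedral geometry. → tetrahedral.

[Ni(CN)₄]²−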